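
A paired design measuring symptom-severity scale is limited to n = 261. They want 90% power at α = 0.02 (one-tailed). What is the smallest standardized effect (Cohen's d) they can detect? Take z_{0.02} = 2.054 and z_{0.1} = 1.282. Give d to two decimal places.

For a single sample (or paired design) of n = 261: d_min = (z_{α} + z_β)/√n.
z-sum = 2.054 + 1.282 = 3.336.
d_min = 3.336 / √261 = 3.336 / 16.155 = 0.206.

d_min ≈ 0.21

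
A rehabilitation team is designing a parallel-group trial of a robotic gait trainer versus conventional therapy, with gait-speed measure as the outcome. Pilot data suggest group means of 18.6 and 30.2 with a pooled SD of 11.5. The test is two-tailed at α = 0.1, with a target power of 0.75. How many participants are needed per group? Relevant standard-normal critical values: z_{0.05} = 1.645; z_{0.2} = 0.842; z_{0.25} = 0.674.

n = 11 per group

Cohen's d = |M₁ − M₂| / SD_pooled = |18.6 − 30.2| / 11.5 = 11.6 / 11.5 = 1.009.
For two independent groups with equal n: n = 2·((z_{α/2} + z_β) / d)².
z_{α/2} + z_β = 1.645 + 0.674 = 2.319.
n = 2 × (2.319 / 1.009)² = 2 × 2.298² = 2 × 5.28 = 10.6.
Round up to the next whole participant.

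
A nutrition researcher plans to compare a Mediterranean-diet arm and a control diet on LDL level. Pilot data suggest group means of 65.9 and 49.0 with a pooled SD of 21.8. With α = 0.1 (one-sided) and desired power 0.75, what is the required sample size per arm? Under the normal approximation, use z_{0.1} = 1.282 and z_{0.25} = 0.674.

Cohen's d = |M₁ − M₂| / SD_pooled = |65.9 − 49.0| / 21.8 = 16.9 / 21.8 = 0.775.
For two independent groups with equal n: n = 2·((z_{α} + z_β) / d)².
z_{α} + z_β = 1.282 + 0.674 = 1.956.
n = 2 × (1.956 / 0.775)² = 2 × 2.524² = 2 × 6.37 = 12.7.
Round up to the next whole participant.

n = 13 per group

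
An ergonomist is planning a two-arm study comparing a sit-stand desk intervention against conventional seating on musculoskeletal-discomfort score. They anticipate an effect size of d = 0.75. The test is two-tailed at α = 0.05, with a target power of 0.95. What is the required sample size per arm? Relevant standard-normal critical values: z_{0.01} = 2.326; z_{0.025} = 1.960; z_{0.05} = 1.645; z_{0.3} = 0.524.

For two independent groups with equal n: n = 2·((z_{α/2} + z_β) / d)².
z_{α/2} + z_β = 1.960 + 1.645 = 3.605.
n = 2 × (3.605 / 0.75)² = 2 × 4.807² = 2 × 23.10 = 46.2.
Round up to the next whole participant.

n = 47 per group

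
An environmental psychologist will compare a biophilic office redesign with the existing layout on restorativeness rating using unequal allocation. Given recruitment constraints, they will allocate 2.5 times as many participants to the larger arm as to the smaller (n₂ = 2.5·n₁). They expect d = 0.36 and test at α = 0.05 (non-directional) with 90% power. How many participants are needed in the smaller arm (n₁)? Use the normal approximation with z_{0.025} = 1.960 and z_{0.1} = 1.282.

With allocation ratio k = n₂/n₁ = 2.5, Var(x̄₁−x̄₂) = σ²(1/n₁ + 1/(k·n₁)) = σ²·(k+1)/(k·n₁).
So n₁ = (1 + 1/k)·((z_{α/2} + z_β)/d)² = 1.400 × (3.242/0.36)².
n₁ = 1.400 × 81.10 = 113.5.
Round up: n₁ = 114, giving n₂ = 2.5 × 114 = 285.

n₁ = 114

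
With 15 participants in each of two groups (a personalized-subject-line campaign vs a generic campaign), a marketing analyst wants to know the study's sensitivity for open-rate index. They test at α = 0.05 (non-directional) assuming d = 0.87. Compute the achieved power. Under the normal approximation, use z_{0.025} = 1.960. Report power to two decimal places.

power ≈ 0.66

For two equal groups, power = Φ(d·√(n/2) − z_{α/2}).
d·√(n/2) = 0.87 × √(15/2) = 0.87 × 2.739 = 2.383.
z_β = 2.383 − 1.960 = 0.423.
Power = Φ(0.423) = 0.664.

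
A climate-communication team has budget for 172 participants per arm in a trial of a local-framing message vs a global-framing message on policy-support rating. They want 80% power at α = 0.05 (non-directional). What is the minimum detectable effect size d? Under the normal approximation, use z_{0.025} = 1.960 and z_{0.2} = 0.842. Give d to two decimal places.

For two independent groups of n = 172 each: d_min = (z_{α/2} + z_β)·√(2/n).
z-sum = 1.960 + 0.842 = 2.802.
d_min = 2.802 × √(2/172) = 2.802 × 0.1078 = 0.302.

d_min ≈ 0.30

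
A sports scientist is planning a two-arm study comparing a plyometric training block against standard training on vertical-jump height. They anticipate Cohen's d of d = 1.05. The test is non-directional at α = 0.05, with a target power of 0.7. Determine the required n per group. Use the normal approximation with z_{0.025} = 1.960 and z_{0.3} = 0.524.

n = 12 per group

For two independent groups with equal n: n = 2·((z_{α/2} + z_β) / d)².
z_{α/2} + z_β = 1.960 + 0.524 = 2.484.
n = 2 × (2.484 / 1.05)² = 2 × 2.366² = 2 × 5.60 = 11.2.
Round up to the next whole participant.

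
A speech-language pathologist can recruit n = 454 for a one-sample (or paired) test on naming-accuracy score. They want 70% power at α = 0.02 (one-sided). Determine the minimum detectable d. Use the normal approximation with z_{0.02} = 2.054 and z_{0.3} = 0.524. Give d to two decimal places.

d_min ≈ 0.12

For a single sample (or paired design) of n = 454: d_min = (z_{α} + z_β)/√n.
z-sum = 2.054 + 0.524 = 2.578.
d_min = 2.578 / √454 = 2.578 / 21.307 = 0.121.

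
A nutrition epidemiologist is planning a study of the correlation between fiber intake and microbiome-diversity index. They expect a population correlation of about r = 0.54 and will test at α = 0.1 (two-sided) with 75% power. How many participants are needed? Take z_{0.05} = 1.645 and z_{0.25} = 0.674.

Fisher's z: C = ½·ln((1+r)/(1−r)) = ½·ln(3.3478) = 0.6042.
n = ((z_{α/2} + z_β)/C)² + 3.
(1.645 + 0.674) / 0.6042 = 2.319 / 0.6042 = 3.838.
n = 3.838² + 3 = 14.73 + 3 = 17.7.
Round up.

n = 18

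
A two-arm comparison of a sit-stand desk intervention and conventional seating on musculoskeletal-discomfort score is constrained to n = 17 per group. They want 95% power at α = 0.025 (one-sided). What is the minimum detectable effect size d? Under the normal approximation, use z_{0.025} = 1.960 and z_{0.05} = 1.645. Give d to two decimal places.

d_min ≈ 1.24

For two independent groups of n = 17 each: d_min = (z_{α} + z_β)·√(2/n).
z-sum = 1.960 + 1.645 = 3.605.
d_min = 3.605 × √(2/17) = 3.605 × 0.3430 = 1.237.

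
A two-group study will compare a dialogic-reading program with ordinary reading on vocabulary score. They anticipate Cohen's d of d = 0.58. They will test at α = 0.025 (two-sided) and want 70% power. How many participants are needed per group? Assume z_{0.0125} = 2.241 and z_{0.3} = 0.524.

n = 46 per group

For two independent groups with equal n: n = 2·((z_{α/2} + z_β) / d)².
z_{α/2} + z_β = 2.241 + 0.524 = 2.765.
n = 2 × (2.765 / 0.58)² = 2 × 4.767² = 2 × 22.73 = 45.5.
Round up to the next whole participant.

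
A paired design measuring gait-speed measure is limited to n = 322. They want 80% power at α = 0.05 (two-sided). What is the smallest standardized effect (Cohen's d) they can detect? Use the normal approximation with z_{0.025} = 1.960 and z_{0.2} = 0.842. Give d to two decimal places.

d_min ≈ 0.16

For a single sample (or paired design) of n = 322: d_min = (z_{α/2} + z_β)/√n.
z-sum = 1.960 + 0.842 = 2.802.
d_min = 2.802 / √322 = 2.802 / 17.944 = 0.156.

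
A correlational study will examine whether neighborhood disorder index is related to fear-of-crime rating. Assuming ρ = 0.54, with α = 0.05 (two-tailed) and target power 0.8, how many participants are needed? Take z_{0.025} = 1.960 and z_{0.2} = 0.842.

n = 25

Fisher's z: C = ½·ln((1+r)/(1−r)) = ½·ln(3.3478) = 0.6042.
n = ((z_{α/2} + z_β)/C)² + 3.
(1.960 + 0.842) / 0.6042 = 2.802 / 0.6042 = 4.638.
n = 4.638² + 3 = 21.51 + 3 = 24.5.
Round up.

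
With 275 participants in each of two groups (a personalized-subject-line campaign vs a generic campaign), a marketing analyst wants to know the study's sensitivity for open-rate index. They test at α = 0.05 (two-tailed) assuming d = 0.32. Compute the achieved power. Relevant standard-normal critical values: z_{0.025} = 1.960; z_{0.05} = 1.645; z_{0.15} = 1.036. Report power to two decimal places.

power ≈ 0.96

For two equal groups, power = Φ(d·√(n/2) − z_{α/2}).
d·√(n/2) = 0.32 × √(275/2) = 0.32 × 11.726 = 3.752.
z_β = 3.752 − 1.960 = 1.792.
Power = Φ(1.792) = 0.963.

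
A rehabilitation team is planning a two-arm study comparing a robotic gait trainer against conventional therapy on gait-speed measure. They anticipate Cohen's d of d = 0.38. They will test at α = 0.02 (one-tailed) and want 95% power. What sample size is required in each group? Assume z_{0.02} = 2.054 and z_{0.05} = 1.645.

For two independent groups with equal n: n = 2·((z_{α} + z_β) / d)².
z_{α} + z_β = 2.054 + 1.645 = 3.699.
n = 2 × (3.699 / 0.38)² = 2 × 9.734² = 2 × 94.75 = 189.5.
Round up to the next whole participant.

n = 190 per group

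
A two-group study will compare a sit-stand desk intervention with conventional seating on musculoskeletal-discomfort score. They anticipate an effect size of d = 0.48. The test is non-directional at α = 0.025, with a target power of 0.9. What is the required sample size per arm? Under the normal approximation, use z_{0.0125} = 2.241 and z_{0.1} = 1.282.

n = 108 per group

For two independent groups with equal n: n = 2·((z_{α/2} + z_β) / d)².
z_{α/2} + z_β = 2.241 + 1.282 = 3.523.
n = 2 × (3.523 / 0.48)² = 2 × 7.340² = 2 × 53.87 = 107.7.
Round up to the next whole participant.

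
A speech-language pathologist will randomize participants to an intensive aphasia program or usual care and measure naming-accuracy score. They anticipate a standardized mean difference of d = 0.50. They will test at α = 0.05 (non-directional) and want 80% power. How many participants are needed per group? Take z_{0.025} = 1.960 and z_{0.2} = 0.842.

For two independent groups with equal n: n = 2·((z_{α/2} + z_β) / d)².
z_{α/2} + z_β = 1.960 + 0.842 = 2.802.
n = 2 × (2.802 / 0.50)² = 2 × 5.604² = 2 × 31.40 = 62.8.
Round up to the next whole participant.

n = 63 per group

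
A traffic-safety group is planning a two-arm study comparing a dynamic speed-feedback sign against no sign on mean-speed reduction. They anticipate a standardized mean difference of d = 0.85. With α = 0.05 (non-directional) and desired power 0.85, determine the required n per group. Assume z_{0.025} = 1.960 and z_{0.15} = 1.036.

n = 25 per group

For two independent groups with equal n: n = 2·((z_{α/2} + z_β) / d)².
z_{α/2} + z_β = 1.960 + 1.036 = 2.996.
n = 2 × (2.996 / 0.85)² = 2 × 3.525² = 2 × 12.42 = 24.8.
Round up to the next whole participant.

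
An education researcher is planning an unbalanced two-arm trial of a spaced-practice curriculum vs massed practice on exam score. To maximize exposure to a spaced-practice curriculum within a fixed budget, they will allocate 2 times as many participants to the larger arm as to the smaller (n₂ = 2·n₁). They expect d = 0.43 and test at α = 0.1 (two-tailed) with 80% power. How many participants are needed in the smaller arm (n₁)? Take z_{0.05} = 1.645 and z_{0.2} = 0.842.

n₁ = 51

With allocation ratio k = n₂/n₁ = 2, Var(x̄₁−x̄₂) = σ²(1/n₁ + 1/(k·n₁)) = σ²·(k+1)/(k·n₁).
So n₁ = (1 + 1/k)·((z_{α/2} + z_β)/d)² = 1.500 × (2.487/0.43)².
n₁ = 1.500 × 33.45 = 50.2.
Round up: n₁ = 51, giving n₂ = 2 × 51 = 102.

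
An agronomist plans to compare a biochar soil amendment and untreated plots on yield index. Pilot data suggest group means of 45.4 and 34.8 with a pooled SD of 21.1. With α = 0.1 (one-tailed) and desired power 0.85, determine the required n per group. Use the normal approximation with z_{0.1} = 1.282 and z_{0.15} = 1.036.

Cohen's d = |M₁ − M₂| / SD_pooled = |45.4 − 34.8| / 21.1 = 10.6 / 21.1 = 0.502.
For two independent groups with equal n: n = 2·((z_{α} + z_β) / d)².
z_{α} + z_β = 1.282 + 1.036 = 2.318.
n = 2 × (2.318 / 0.502)² = 2 × 4.618² = 2 × 21.32 = 42.6.
Round up to the next whole participant.

n = 43 per group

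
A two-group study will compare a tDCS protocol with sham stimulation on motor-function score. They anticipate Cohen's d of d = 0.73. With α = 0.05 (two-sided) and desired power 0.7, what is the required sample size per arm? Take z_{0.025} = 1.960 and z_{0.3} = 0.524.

For two independent groups with equal n: n = 2·((z_{α/2} + z_β) / d)².
z_{α/2} + z_β = 1.960 + 0.524 = 2.484.
n = 2 × (2.484 / 0.73)² = 2 × 3.403² = 2 × 11.58 = 23.2.
Round up to the next whole participant.

n = 24 per group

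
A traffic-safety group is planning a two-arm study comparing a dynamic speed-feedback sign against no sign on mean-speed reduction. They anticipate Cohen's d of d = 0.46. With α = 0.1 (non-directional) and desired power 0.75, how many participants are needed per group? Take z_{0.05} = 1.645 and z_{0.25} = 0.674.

n = 51 per group

For two independent groups with equal n: n = 2·((z_{α/2} + z_β) / d)².
z_{α/2} + z_β = 1.645 + 0.674 = 2.319.
n = 2 × (2.319 / 0.46)² = 2 × 5.041² = 2 × 25.41 = 50.8.
Round up to the next whole participant.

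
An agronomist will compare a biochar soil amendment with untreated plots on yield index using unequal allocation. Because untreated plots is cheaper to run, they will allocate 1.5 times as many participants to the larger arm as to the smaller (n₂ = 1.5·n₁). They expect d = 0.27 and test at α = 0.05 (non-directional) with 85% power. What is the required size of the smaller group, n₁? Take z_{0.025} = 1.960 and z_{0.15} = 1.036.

With allocation ratio k = n₂/n₁ = 1.5, Var(x̄₁−x̄₂) = σ²(1/n₁ + 1/(k·n₁)) = σ²·(k+1)/(k·n₁).
So n₁ = (1 + 1/k)·((z_{α/2} + z_β)/d)² = 1.667 × (2.996/0.27)².
n₁ = 1.667 × 123.13 = 205.2.
Round up: n₁ = 206, giving n₂ = 1.5 × 206 = 309.

n₁ = 206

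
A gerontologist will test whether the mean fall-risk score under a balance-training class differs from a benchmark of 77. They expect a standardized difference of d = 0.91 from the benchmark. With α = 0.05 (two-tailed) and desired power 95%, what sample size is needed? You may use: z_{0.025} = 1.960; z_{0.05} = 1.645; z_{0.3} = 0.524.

n = 16

For a one-sample test: n = ((z_{α/2} + z_β) / d)².
z_{α/2} + z_β = 1.960 + 1.645 = 3.605.
n = (3.605 / 0.91)² = 3.962² = 15.69.
Round up.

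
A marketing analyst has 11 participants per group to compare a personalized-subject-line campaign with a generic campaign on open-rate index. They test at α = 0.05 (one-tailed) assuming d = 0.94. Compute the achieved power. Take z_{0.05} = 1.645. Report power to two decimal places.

power ≈ 0.71

For two equal groups, power = Φ(d·√(n/2) − z_{α}).
d·√(n/2) = 0.94 × √(11/2) = 0.94 × 2.345 = 2.204.
z_β = 2.204 − 1.645 = 0.559.
Power = Φ(0.559) = 0.712.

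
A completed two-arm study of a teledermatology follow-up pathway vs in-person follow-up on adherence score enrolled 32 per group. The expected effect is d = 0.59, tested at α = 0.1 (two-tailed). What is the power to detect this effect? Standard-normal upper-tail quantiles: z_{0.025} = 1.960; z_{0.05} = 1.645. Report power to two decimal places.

power ≈ 0.76

For two equal groups, power = Φ(d·√(n/2) − z_{α/2}).
d·√(n/2) = 0.59 × √(32/2) = 0.59 × 4.000 = 2.360.
z_β = 2.360 − 1.645 = 0.715.
Power = Φ(0.715) = 0.763.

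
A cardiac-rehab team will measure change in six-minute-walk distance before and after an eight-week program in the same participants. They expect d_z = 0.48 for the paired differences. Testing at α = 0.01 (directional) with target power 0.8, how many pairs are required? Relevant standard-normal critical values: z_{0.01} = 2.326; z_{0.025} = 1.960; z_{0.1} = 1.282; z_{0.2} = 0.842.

n = 44 pairs

For a paired (one-sample on differences) test: n = ((z_{α} + z_β) / d)².
z_{α} + z_β = 2.326 + 0.842 = 3.168.
n = (3.168 / 0.48)² = 6.600² = 43.56.
Round up.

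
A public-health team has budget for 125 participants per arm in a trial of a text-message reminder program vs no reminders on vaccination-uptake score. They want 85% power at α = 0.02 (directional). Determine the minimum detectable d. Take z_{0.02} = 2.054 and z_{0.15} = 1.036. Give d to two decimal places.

d_min ≈ 0.39

For two independent groups of n = 125 each: d_min = (z_{α} + z_β)·√(2/n).
z-sum = 2.054 + 1.036 = 3.090.
d_min = 3.090 × √(2/125) = 3.090 × 0.1265 = 0.391.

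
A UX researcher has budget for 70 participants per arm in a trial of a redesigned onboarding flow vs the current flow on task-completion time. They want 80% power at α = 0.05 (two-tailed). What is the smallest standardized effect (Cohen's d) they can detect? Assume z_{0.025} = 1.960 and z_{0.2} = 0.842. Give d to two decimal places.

For two independent groups of n = 70 each: d_min = (z_{α/2} + z_β)·√(2/n).
z-sum = 1.960 + 0.842 = 2.802.
d_min = 2.802 × √(2/70) = 2.802 × 0.1690 = 0.474.

d_min ≈ 0.47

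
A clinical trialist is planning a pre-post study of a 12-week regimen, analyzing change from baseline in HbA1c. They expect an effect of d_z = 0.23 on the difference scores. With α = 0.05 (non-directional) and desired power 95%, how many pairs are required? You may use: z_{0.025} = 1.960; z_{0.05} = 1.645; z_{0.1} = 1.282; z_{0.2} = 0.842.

For a paired (one-sample on differences) test: n = ((z_{α/2} + z_β) / d)².
z_{α/2} + z_β = 1.960 + 1.645 = 3.605.
n = (3.605 / 0.23)² = 15.674² = 245.67.
Round up.

n = 246 pairs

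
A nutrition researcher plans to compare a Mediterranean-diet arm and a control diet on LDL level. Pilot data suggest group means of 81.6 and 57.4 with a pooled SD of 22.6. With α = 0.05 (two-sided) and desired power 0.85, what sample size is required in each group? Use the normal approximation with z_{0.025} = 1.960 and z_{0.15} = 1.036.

n = 16 per group

Cohen's d = |M₁ − M₂| / SD_pooled = |81.6 − 57.4| / 22.6 = 24.2 / 22.6 = 1.071.
For two independent groups with equal n: n = 2·((z_{α/2} + z_β) / d)².
z_{α/2} + z_β = 1.960 + 1.036 = 2.996.
n = 2 × (2.996 / 1.071)² = 2 × 2.797² = 2 × 7.83 = 15.7.
Round up to the next whole participant.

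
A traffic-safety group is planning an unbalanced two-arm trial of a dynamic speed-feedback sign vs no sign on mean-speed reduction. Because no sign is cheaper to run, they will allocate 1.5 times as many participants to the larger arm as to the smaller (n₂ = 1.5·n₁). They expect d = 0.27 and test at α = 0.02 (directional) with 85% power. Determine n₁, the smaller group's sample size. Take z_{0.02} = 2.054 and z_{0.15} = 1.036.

n₁ = 219

With allocation ratio k = n₂/n₁ = 1.5, Var(x̄₁−x̄₂) = σ²(1/n₁ + 1/(k·n₁)) = σ²·(k+1)/(k·n₁).
So n₁ = (1 + 1/k)·((z_{α} + z_β)/d)² = 1.667 × (3.090/0.27)².
n₁ = 1.667 × 130.98 = 218.3.
Round up: n₁ = 219, giving n₂ = ⌈1.5 × 219⌉ = ⌈328.5⌉ = 329.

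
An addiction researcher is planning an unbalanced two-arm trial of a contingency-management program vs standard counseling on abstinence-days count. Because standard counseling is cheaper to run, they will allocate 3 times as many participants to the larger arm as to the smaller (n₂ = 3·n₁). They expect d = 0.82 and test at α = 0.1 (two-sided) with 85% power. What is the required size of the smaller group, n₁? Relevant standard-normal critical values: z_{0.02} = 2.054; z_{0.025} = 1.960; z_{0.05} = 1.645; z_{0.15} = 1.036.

n₁ = 15

With allocation ratio k = n₂/n₁ = 3, Var(x̄₁−x̄₂) = σ²(1/n₁ + 1/(k·n₁)) = σ²·(k+1)/(k·n₁).
So n₁ = (1 + 1/k)·((z_{α/2} + z_β)/d)² = 1.333 × (2.681/0.82)².
n₁ = 1.333 × 10.69 = 14.3.
Round up: n₁ = 15, giving n₂ = 3 × 15 = 45.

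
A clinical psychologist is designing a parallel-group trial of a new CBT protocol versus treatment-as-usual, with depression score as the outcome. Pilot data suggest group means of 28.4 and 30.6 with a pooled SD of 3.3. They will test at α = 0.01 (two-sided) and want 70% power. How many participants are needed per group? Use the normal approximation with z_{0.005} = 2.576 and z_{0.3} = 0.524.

Cohen's d = |M₁ − M₂| / SD_pooled = |28.4 − 30.6| / 3.3 = 2.2 / 3.3 = 0.667.
For two independent groups with equal n: n = 2·((z_{α/2} + z_β) / d)².
z_{α/2} + z_β = 2.576 + 0.524 = 3.100.
n = 2 × (3.100 / 0.667)² = 2 × 4.648² = 2 × 21.60 = 43.2.
Round up to the next whole participant.

n = 44 per group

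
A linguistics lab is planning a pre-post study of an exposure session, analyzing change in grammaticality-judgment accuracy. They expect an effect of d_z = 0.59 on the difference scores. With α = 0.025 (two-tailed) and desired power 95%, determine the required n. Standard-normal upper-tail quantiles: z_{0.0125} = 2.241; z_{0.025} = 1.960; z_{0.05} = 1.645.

For a paired (one-sample on differences) test: n = ((z_{α/2} + z_β) / d)².
z_{α/2} + z_β = 2.241 + 1.645 = 3.886.
n = (3.886 / 0.59)² = 6.586² = 43.38.
Round up.

n = 44 pairs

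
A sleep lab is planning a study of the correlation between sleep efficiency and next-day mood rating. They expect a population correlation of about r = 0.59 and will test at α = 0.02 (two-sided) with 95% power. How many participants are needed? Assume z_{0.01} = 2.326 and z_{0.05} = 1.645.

Fisher's z: C = ½·ln((1+r)/(1−r)) = ½·ln(3.8780) = 0.6777.
n = ((z_{α/2} + z_β)/C)² + 3.
(2.326 + 1.645) / 0.6777 = 3.971 / 0.6777 = 5.860.
n = 5.860² + 3 = 34.33 + 3 = 37.3.
Round up.

n = 38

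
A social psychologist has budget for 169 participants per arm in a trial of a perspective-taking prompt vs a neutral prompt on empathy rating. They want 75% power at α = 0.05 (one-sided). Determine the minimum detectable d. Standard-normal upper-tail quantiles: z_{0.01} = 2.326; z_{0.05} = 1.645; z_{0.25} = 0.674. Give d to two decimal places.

d_min ≈ 0.25

For two independent groups of n = 169 each: d_min = (z_{α} + z_β)·√(2/n).
z-sum = 1.645 + 0.674 = 2.319.
d_min = 2.319 × √(2/169) = 2.319 × 0.1088 = 0.252.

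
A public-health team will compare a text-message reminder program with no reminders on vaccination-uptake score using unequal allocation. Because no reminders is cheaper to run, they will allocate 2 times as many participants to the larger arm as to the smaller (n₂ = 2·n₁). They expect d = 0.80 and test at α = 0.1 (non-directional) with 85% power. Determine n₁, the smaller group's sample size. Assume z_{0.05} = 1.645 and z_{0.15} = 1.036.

n₁ = 17

With allocation ratio k = n₂/n₁ = 2, Var(x̄₁−x̄₂) = σ²(1/n₁ + 1/(k·n₁)) = σ²·(k+1)/(k·n₁).
So n₁ = (1 + 1/k)·((z_{α/2} + z_β)/d)² = 1.500 × (2.681/0.80)².
n₁ = 1.500 × 11.23 = 16.8.
Round up: n₁ = 17, giving n₂ = 2 × 17 = 34.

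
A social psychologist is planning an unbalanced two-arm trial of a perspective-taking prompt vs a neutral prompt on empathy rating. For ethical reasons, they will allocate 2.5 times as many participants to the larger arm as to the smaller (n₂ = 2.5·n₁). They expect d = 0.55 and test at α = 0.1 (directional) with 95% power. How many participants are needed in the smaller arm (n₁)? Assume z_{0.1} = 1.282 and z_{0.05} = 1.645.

With allocation ratio k = n₂/n₁ = 2.5, Var(x̄₁−x̄₂) = σ²(1/n₁ + 1/(k·n₁)) = σ²·(k+1)/(k·n₁).
So n₁ = (1 + 1/k)·((z_{α} + z_β)/d)² = 1.400 × (2.927/0.55)².
n₁ = 1.400 × 28.32 = 39.7.
Round up: n₁ = 40, giving n₂ = 2.5 × 40 = 100.

n₁ = 40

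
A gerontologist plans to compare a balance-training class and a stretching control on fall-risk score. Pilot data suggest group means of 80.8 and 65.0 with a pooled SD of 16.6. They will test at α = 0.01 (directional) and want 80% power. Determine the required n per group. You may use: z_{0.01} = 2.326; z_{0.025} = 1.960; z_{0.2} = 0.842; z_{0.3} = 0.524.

n = 23 per group

Cohen's d = |M₁ − M₂| / SD_pooled = |80.8 − 65.0| / 16.6 = 15.8 / 16.6 = 0.952.
For two independent groups with equal n: n = 2·((z_{α} + z_β) / d)².
z_{α} + z_β = 2.326 + 0.842 = 3.168.
n = 2 × (3.168 / 0.952)² = 2 × 3.328² = 2 × 11.07 = 22.1.
Round up to the next whole participant.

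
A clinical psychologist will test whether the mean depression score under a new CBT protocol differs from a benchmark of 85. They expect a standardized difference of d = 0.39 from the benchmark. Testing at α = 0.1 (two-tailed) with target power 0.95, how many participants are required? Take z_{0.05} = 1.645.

n = 72

For a one-sample test: n = ((z_{α/2} + z_β) / d)².
z_{α/2} + z_β = 1.645 + 1.645 = 3.290.
n = (3.290 / 0.39)² = 8.436² = 71.16.
Round up.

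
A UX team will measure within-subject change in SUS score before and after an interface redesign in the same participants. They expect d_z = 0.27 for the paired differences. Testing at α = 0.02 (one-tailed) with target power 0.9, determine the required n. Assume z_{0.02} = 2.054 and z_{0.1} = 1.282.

n = 153 pairs

For a paired (one-sample on differences) test: n = ((z_{α} + z_β) / d)².
z_{α} + z_β = 2.054 + 1.282 = 3.336.
n = (3.336 / 0.27)² = 12.356² = 152.66.
Round up.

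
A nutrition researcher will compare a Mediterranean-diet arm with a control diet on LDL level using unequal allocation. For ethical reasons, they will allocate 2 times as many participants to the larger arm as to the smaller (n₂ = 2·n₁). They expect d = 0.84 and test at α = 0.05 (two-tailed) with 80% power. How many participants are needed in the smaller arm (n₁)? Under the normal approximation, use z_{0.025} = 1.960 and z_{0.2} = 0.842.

n₁ = 17

With allocation ratio k = n₂/n₁ = 2, Var(x̄₁−x̄₂) = σ²(1/n₁ + 1/(k·n₁)) = σ²·(k+1)/(k·n₁).
So n₁ = (1 + 1/k)·((z_{α/2} + z_β)/d)² = 1.500 × (2.802/0.84)².
n₁ = 1.500 × 11.13 = 16.7.
Round up: n₁ = 17, giving n₂ = 2 × 17 = 34.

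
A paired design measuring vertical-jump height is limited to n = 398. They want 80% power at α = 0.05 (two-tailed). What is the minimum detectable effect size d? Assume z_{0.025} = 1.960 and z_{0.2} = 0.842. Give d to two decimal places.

For a single sample (or paired design) of n = 398: d_min = (z_{α/2} + z_β)/√n.
z-sum = 1.960 + 0.842 = 2.802.
d_min = 2.802 / √398 = 2.802 / 19.950 = 0.140.

d_min ≈ 0.14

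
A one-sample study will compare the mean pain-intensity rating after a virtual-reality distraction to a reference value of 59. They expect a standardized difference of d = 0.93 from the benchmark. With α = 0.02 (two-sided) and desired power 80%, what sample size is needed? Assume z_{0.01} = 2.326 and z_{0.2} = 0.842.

For a one-sample test: n = ((z_{α/2} + z_β) / d)².
z_{α/2} + z_β = 2.326 + 0.842 = 3.168.
n = (3.168 / 0.93)² = 3.406² = 11.60.
Round up.

n = 12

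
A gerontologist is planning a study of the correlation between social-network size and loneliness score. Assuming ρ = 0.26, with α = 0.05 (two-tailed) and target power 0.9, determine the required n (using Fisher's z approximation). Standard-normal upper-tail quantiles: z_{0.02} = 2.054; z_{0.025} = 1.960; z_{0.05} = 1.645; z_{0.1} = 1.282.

Fisher's z: C = ½·ln((1+r)/(1−r)) = ½·ln(1.7027) = 0.2661.
n = ((z_{α/2} + z_β)/C)² + 3.
(1.960 + 1.282) / 0.2661 = 3.242 / 0.2661 = 12.183.
n = 12.183² + 3 = 148.43 + 3 = 151.4.
Round up.

n = 152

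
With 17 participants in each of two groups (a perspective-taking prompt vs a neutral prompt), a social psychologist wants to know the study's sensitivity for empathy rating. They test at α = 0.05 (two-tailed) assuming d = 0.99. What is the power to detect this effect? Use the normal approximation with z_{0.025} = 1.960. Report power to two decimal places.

For two equal groups, power = Φ(d·√(n/2) − z_{α/2}).
d·√(n/2) = 0.99 × √(17/2) = 0.99 × 2.915 = 2.886.
z_β = 2.886 − 1.960 = 0.926.
Power = Φ(0.926) = 0.823.

power ≈ 0.82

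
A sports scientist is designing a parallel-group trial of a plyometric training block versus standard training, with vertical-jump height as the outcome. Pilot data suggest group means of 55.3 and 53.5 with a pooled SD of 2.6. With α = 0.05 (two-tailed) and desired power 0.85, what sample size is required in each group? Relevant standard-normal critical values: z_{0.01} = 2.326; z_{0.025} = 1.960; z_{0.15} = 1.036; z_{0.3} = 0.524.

n = 38 per group

Cohen's d = |M₁ − M₂| / SD_pooled = |55.3 − 53.5| / 2.6 = 1.8 / 2.6 = 0.692.
For two independent groups with equal n: n = 2·((z_{α/2} + z_β) / d)².
z_{α/2} + z_β = 1.960 + 1.036 = 2.996.
n = 2 × (2.996 / 0.692)² = 2 × 4.329² = 2 × 18.74 = 37.5.
Round up to the next whole participant.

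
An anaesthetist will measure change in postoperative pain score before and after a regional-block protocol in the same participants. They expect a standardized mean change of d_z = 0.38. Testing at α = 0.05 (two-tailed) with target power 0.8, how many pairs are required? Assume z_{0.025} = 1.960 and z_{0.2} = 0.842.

For a paired (one-sample on differences) test: n = ((z_{α/2} + z_β) / d)².
z_{α/2} + z_β = 1.960 + 0.842 = 2.802.
n = (2.802 / 0.38)² = 7.374² = 54.37.
Round up.

n = 55 pairs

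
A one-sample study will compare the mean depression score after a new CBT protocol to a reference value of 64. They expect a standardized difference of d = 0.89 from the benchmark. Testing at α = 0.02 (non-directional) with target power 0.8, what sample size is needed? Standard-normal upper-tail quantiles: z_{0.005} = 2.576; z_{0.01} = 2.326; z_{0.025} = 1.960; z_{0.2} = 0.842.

For a one-sample test: n = ((z_{α/2} + z_β) / d)².
z_{α/2} + z_β = 2.326 + 0.842 = 3.168.
n = (3.168 / 0.89)² = 3.560² = 12.67.
Round up.

n = 13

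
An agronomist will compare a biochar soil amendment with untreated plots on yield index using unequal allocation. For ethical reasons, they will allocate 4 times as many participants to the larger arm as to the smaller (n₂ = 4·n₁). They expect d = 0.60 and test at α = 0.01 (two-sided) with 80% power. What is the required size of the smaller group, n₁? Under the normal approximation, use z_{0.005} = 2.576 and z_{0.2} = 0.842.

With allocation ratio k = n₂/n₁ = 4, Var(x̄₁−x̄₂) = σ²(1/n₁ + 1/(k·n₁)) = σ²·(k+1)/(k·n₁).
So n₁ = (1 + 1/k)·((z_{α/2} + z_β)/d)² = 1.250 × (3.418/0.60)².
n₁ = 1.250 × 32.45 = 40.6.
Round up: n₁ = 41, giving n₂ = 4 × 41 = 164.

n₁ = 41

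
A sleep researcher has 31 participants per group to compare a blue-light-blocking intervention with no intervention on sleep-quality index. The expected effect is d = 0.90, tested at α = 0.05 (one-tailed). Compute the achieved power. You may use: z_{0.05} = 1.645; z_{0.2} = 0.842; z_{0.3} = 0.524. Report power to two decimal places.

power ≈ 0.97

For two equal groups, power = Φ(d·√(n/2) − z_{α}).
d·√(n/2) = 0.90 × √(31/2) = 0.90 × 3.937 = 3.543.
z_β = 3.543 − 1.645 = 1.898.
Power = Φ(1.898) = 0.971.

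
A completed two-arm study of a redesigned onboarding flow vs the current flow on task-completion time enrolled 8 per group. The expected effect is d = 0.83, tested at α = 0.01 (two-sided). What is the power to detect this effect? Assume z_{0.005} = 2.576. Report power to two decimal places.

power ≈ 0.18

For two equal groups, power = Φ(d·√(n/2) − z_{α/2}).
d·√(n/2) = 0.83 × √(8/2) = 0.83 × 2.000 = 1.660.
z_β = 1.660 − 2.576 = -0.916.
Power = Φ(-0.916) = 0.180.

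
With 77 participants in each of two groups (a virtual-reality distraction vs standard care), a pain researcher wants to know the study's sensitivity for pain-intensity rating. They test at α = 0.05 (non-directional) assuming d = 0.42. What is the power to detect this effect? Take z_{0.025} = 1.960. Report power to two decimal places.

For two equal groups, power = Φ(d·√(n/2) − z_{α/2}).
d·√(n/2) = 0.42 × √(77/2) = 0.42 × 6.205 = 2.606.
z_β = 2.606 − 1.960 = 0.646.
Power = Φ(0.646) = 0.741.

power ≈ 0.74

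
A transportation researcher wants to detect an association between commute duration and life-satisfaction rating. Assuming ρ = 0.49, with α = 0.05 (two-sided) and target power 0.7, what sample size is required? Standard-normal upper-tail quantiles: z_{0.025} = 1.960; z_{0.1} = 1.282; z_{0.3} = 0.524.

Fisher's z: C = ½·ln((1+r)/(1−r)) = ½·ln(2.9216) = 0.5361.
n = ((z_{α/2} + z_β)/C)² + 3.
(1.960 + 0.524) / 0.5361 = 2.484 / 0.5361 = 4.633.
n = 4.633² + 3 = 21.47 + 3 = 24.5.
Round up.

n = 25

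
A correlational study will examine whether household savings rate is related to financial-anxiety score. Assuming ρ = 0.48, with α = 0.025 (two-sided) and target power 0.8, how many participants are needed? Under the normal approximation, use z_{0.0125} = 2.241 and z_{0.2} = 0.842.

Fisher's z: C = ½·ln((1+r)/(1−r)) = ½·ln(2.8462) = 0.5230.
n = ((z_{α/2} + z_β)/C)² + 3.
(2.241 + 0.842) / 0.5230 = 3.083 / 0.5230 = 5.895.
n = 5.895² + 3 = 34.75 + 3 = 37.7.
Round up.

n = 38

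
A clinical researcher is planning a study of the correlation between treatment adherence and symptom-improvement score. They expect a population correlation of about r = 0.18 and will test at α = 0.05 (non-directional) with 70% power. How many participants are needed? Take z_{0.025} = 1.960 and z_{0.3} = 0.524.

Fisher's z: C = ½·ln((1+r)/(1−r)) = ½·ln(1.4390) = 0.1820.
n = ((z_{α/2} + z_β)/C)² + 3.
(1.960 + 0.524) / 0.1820 = 2.484 / 0.1820 = 13.648.
n = 13.648² + 3 = 186.28 + 3 = 189.3.
Round up.

n = 190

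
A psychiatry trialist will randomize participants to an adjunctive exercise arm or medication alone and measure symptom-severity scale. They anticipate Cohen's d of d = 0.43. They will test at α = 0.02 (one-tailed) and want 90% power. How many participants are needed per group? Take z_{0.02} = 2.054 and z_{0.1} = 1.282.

n = 121 per group

For two independent groups with equal n: n = 2·((z_{α} + z_β) / d)².
z_{α} + z_β = 2.054 + 1.282 = 3.336.
n = 2 × (3.336 / 0.43)² = 2 × 7.758² = 2 × 60.19 = 120.4.
Round up to the next whole participant.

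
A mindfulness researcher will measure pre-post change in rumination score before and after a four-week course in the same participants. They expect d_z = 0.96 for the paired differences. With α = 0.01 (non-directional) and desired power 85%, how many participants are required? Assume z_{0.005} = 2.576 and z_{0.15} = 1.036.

n = 15 pairs

For a paired (one-sample on differences) test: n = ((z_{α/2} + z_β) / d)².
z_{α/2} + z_β = 2.576 + 1.036 = 3.612.
n = (3.612 / 0.96)² = 3.763² = 14.16.
Round up.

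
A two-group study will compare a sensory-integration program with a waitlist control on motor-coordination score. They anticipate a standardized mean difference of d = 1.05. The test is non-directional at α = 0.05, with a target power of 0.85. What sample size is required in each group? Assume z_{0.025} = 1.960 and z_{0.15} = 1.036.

n = 17 per group

For two independent groups with equal n: n = 2·((z_{α/2} + z_β) / d)².
z_{α/2} + z_β = 1.960 + 1.036 = 2.996.
n = 2 × (2.996 / 1.05)² = 2 × 2.853² = 2 × 8.14 = 16.3.
Round up to the next whole participant.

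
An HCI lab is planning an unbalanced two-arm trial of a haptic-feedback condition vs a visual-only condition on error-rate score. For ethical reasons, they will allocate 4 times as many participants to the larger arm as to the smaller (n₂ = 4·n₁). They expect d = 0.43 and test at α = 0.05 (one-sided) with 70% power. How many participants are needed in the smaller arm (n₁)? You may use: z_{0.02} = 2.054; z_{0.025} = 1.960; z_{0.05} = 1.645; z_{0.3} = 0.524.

n₁ = 32

With allocation ratio k = n₂/n₁ = 4, Var(x̄₁−x̄₂) = σ²(1/n₁ + 1/(k·n₁)) = σ²·(k+1)/(k·n₁).
So n₁ = (1 + 1/k)·((z_{α} + z_β)/d)² = 1.250 × (2.169/0.43)².
n₁ = 1.250 × 25.44 = 31.8.
Round up: n₁ = 32, giving n₂ = 4 × 32 = 128.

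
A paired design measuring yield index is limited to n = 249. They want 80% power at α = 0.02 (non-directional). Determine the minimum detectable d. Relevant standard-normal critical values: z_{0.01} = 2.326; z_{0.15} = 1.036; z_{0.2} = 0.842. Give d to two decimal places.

d_min ≈ 0.20

For a single sample (or paired design) of n = 249: d_min = (z_{α/2} + z_β)/√n.
z-sum = 2.326 + 0.842 = 3.168.
d_min = 3.168 / √249 = 3.168 / 15.780 = 0.201.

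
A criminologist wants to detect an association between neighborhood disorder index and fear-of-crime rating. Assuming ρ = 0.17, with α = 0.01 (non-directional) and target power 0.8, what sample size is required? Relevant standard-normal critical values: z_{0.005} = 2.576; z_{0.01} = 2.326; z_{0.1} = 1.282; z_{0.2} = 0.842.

n = 400

Fisher's z: C = ½·ln((1+r)/(1−r)) = ½·ln(1.4096) = 0.1717.
n = ((z_{α/2} + z_β)/C)² + 3.
(2.576 + 0.842) / 0.1717 = 3.418 / 0.1717 = 19.907.
n = 19.907² + 3 = 396.28 + 3 = 399.3.
Round up.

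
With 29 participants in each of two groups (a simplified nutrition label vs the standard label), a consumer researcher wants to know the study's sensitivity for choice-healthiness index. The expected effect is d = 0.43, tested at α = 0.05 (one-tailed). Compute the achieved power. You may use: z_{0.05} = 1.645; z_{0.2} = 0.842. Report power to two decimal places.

power ≈ 0.50

For two equal groups, power = Φ(d·√(n/2) − z_{α}).
d·√(n/2) = 0.43 × √(29/2) = 0.43 × 3.808 = 1.637.
z_β = 1.637 − 1.645 = -0.008.
Power = Φ(-0.008) = 0.497.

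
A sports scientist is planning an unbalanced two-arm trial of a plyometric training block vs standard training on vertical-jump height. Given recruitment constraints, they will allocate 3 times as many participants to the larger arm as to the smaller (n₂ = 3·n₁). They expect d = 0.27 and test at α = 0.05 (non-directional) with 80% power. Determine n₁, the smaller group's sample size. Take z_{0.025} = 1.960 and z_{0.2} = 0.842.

n₁ = 144

With allocation ratio k = n₂/n₁ = 3, Var(x̄₁−x̄₂) = σ²(1/n₁ + 1/(k·n₁)) = σ²·(k+1)/(k·n₁).
So n₁ = (1 + 1/k)·((z_{α/2} + z_β)/d)² = 1.333 × (2.802/0.27)².
n₁ = 1.333 × 107.70 = 143.6.
Round up: n₁ = 144, giving n₂ = 3 × 144 = 432.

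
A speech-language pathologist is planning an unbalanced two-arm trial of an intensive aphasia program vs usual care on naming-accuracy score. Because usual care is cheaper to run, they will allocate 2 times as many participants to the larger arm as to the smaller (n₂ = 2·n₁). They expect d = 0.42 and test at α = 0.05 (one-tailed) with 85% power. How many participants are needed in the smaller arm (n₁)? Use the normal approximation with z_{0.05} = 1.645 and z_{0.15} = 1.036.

With allocation ratio k = n₂/n₁ = 2, Var(x̄₁−x̄₂) = σ²(1/n₁ + 1/(k·n₁)) = σ²·(k+1)/(k·n₁).
So n₁ = (1 + 1/k)·((z_{α} + z_β)/d)² = 1.500 × (2.681/0.42)².
n₁ = 1.500 × 40.75 = 61.1.
Round up: n₁ = 62, giving n₂ = 2 × 62 = 124.

n₁ = 62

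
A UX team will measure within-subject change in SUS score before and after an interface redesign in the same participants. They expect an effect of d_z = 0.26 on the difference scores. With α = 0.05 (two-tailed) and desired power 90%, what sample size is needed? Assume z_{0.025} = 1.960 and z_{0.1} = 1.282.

n = 156 pairs

For a paired (one-sample on differences) test: n = ((z_{α/2} + z_β) / d)².
z_{α/2} + z_β = 1.960 + 1.282 = 3.242.
n = (3.242 / 0.26)² = 12.469² = 155.48.
Round up.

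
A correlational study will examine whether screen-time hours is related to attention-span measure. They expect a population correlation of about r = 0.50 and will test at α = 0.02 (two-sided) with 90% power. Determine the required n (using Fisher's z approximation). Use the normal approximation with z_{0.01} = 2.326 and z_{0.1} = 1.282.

n = 47

Fisher's z: C = ½·ln((1+r)/(1−r)) = ½·ln(3.0000) = 0.5493.
n = ((z_{α/2} + z_β)/C)² + 3.
(2.326 + 1.282) / 0.5493 = 3.608 / 0.5493 = 6.568.
n = 6.568² + 3 = 43.14 + 3 = 46.1.
Round up.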